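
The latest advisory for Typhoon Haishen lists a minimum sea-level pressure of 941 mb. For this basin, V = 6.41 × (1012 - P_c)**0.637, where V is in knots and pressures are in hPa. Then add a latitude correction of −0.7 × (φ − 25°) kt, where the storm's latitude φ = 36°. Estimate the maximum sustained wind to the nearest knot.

ΔP = 1012 − 941 = 71 mb.
71^0.637 ≈ 15.110.
V ≈ 6.41 × 15.110 ≈ 96.9 kt.
Latitude correction: −0.7 × (36 − 25) = -7.7 kt.
Corrected V ≈ 89.2 kt → 89 kt.

89 kt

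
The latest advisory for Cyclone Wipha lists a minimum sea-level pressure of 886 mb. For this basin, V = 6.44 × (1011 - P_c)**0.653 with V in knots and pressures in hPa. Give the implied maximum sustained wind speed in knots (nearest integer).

151 kt

ΔP = 1011 − 886 = 125 mb.
125^0.653 ≈ 23.404.
V ≈ 6.44 × 23.404 ≈ 150.7 kt.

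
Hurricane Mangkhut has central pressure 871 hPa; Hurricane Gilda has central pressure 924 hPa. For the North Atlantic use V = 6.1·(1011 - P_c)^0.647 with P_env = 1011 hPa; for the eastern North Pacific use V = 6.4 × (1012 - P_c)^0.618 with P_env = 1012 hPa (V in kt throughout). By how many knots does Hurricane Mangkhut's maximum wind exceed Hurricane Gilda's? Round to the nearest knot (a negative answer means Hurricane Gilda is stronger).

47 kt

Hurricane Mangkhut: ΔP = 140; V ≈ 6.1 × 140^0.647 ≈ 149.24 kt.
Hurricane Gilda: ΔP = 88; V ≈ 6.4 × 88^0.618 ≈ 101.83 kt.
Difference ≈ 149.24 − 101.83 = 47.41 → 47 kt.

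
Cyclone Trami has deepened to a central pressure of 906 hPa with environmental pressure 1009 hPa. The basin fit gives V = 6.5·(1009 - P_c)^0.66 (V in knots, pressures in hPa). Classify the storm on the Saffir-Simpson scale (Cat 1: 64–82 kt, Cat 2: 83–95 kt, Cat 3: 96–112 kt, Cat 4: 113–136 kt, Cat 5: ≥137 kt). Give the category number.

ΔP = 1009 − 906 = 103 hPa.
V ≈ 6.5 × 103^0.66 = 6.5 × 21.30 ≈ 138 kt.
138 kt falls in the Category 5 band.

5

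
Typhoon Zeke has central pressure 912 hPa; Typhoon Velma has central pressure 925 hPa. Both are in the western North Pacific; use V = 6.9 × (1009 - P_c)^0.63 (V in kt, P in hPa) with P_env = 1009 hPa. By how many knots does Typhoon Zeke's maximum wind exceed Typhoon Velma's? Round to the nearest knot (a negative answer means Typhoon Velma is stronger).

11 kt

Typhoon Zeke: ΔP = 97; V ≈ 6.9 × 97^0.63 ≈ 123.17 kt.
Typhoon Velma: ΔP = 84; V ≈ 6.9 × 84^0.63 ≈ 112.50 kt.
Difference ≈ 123.17 − 112.50 = 10.67 → 11 kt.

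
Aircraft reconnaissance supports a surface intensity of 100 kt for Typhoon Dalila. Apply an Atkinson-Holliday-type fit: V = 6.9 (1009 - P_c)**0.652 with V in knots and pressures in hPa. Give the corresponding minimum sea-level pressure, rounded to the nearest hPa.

949 hPa

ΔP = (V / 6.9)^(1/0.652) = (100/6.9)^1.534.
100/6.9 = 14.493; 14.493^1.534 ≈ 60.38 hPa.
P_c = 1009 − 60.38 = 948.62 ≈ 949 hPa.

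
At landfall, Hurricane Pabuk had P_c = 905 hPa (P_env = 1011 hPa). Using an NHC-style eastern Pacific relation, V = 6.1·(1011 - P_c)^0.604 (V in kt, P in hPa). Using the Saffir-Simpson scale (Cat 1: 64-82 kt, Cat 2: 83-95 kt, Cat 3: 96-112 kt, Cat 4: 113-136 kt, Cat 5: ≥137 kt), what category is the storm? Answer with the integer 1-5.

ΔP = 1011 − 905 = 106 hPa.
V ≈ 6.1 × 106^0.604 = 6.1 × 16.72 ≈ 102 kt.
102 kt falls in the Category 3 band.

3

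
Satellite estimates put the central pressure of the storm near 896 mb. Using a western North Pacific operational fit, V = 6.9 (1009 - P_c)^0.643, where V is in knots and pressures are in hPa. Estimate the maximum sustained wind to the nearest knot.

ΔP = 1009 − 896 = 113 mb.
113^0.643 ≈ 20.899.
V ≈ 6.9 × 20.899 ≈ 144.2 kt.

144 kt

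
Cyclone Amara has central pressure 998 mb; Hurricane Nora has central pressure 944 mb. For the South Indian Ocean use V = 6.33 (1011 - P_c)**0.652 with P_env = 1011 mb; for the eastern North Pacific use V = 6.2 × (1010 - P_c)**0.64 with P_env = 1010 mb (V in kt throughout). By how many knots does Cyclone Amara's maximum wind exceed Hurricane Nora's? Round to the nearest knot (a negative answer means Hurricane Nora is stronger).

-57 kt

Cyclone Amara: ΔP = 13; V ≈ 6.33 × 13^0.652 ≈ 33.71 kt.
Hurricane Nora: ΔP = 66; V ≈ 6.2 × 66^0.64 ≈ 90.55 kt.
Difference ≈ 33.71 − 90.55 = -56.84 → -57 kt.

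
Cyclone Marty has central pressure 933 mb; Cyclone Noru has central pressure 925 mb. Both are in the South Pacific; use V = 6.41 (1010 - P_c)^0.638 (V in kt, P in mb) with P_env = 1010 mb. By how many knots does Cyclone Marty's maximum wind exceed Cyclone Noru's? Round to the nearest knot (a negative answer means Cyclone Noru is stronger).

-7 kt

Cyclone Marty: ΔP = 77; V ≈ 6.41 × 77^0.638 ≈ 102.43 kt.
Cyclone Noru: ΔP = 85; V ≈ 6.41 × 85^0.638 ≈ 109.10 kt.
Difference ≈ 102.43 − 109.10 = -6.67 → -7 kt.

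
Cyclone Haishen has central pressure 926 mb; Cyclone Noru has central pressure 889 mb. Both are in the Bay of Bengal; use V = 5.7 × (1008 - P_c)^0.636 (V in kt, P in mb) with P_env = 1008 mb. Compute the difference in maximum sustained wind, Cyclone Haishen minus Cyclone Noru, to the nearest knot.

-25 kt

Cyclone Haishen: ΔP = 82; V ≈ 5.7 × 82^0.636 ≈ 93.99 kt.
Cyclone Noru: ΔP = 119; V ≈ 5.7 × 119^0.636 ≈ 119.10 kt.
Difference ≈ 93.99 − 119.10 = -25.11 → -25 kt.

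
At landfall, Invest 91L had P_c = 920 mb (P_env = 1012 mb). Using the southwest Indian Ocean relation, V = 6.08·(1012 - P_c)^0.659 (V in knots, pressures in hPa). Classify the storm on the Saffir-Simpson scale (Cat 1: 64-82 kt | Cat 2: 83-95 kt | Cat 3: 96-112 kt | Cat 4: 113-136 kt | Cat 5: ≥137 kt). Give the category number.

4

ΔP = 1012 − 920 = 92 mb.
V ≈ 6.08 × 92^0.659 = 6.08 × 19.69 ≈ 120 kt.
120 kt falls in the Category 4 band.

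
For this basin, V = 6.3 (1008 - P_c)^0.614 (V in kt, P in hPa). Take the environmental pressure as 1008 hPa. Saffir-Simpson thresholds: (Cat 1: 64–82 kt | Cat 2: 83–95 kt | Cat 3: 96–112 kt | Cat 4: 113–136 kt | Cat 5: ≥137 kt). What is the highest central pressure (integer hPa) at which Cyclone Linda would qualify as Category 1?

964 hPa

Category 1 begins at V = 64 kt.
Required ΔP = (64/6.3)^(1/0.614) = 10.159^1.629 ≈ 43.63 hPa.
P_c ≤ 1008 − 43.63 = 964.37, so the highest integer P_c is 964 hPa.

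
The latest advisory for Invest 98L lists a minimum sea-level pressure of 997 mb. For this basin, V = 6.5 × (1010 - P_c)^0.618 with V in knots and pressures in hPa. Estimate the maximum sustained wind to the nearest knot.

32 kt

ΔP = 1010 − 997 = 13 mb.
13^0.618 ≈ 4.880.
V ≈ 6.5 × 4.880 ≈ 31.7 kt.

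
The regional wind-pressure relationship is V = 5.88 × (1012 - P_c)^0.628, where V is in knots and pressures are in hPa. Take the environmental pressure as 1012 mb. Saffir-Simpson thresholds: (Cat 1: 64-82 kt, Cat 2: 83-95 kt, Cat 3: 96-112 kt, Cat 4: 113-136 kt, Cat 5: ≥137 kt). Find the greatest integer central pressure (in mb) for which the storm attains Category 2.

944 mb

Category 2 begins at V = 83 kt.
Required ΔP = (83/5.88)^(1/0.628) = 14.116^1.592 ≈ 67.72 mb.
P_c ≤ 1012 − 67.72 = 944.28, so the highest integer P_c is 944 mb.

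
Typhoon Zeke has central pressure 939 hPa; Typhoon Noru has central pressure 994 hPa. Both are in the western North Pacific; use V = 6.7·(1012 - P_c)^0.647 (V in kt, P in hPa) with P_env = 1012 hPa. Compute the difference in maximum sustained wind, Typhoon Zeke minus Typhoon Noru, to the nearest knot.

Typhoon Zeke: ΔP = 73; V ≈ 6.7 × 73^0.647 ≈ 107.56 kt.
Typhoon Noru: ΔP = 18; V ≈ 6.7 × 18^0.647 ≈ 43.47 kt.
Difference ≈ 107.56 − 43.47 = 64.09 → 64 kt.

64 kt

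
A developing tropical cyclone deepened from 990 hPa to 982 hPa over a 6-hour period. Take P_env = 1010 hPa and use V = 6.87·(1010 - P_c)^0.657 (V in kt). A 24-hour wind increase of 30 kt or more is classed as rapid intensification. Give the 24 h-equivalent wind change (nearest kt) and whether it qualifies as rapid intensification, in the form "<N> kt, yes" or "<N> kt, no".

V₁: ΔP = 20, V ≈ 6.87 × 20^0.657 ≈ 49.17 kt.
V₂: ΔP = 28, V ≈ 6.87 × 28^0.657 ≈ 61.34 kt.
ΔV over 6 h = 12.17 kt → 24 h equivalent = 12.17 × 24/6 ≈ 48.68 kt.
49 kt ≥ 30 kt ⇒ rapid intensification.

49 kt, yes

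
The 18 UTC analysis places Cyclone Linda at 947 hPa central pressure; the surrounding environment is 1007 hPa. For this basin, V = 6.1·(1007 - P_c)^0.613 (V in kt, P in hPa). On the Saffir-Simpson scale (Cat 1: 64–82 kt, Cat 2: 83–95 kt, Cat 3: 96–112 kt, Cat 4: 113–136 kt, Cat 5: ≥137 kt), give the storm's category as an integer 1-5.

1

ΔP = 1007 − 947 = 60 hPa.
V ≈ 6.1 × 60^0.613 = 6.1 × 12.30 ≈ 75 kt.
75 kt falls in the Category 1 band.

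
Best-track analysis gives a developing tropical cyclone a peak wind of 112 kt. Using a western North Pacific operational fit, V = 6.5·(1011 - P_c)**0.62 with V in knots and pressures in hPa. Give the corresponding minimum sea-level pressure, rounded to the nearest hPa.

912 hPa

ΔP = (V / 6.5)^(1/0.62) = (112/6.5)^1.613.
112/6.5 = 17.231; 17.231^1.613 ≈ 98.64 hPa.
P_c = 1011 − 98.64 = 912.36 ≈ 912 hPa.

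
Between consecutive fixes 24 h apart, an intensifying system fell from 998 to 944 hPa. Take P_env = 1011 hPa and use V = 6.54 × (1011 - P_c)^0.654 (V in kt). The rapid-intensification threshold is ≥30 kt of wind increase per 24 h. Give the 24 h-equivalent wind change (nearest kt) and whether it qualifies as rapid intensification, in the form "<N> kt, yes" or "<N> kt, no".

67 kt, yes

V₁: ΔP = 13, V ≈ 6.54 × 13^0.654 ≈ 35.00 kt.
V₂: ΔP = 67, V ≈ 6.54 × 67^0.654 ≈ 102.29 kt.
ΔV over 24 h = 67.29 kt → 24 h equivalent = 67.29 × 24/24 ≈ 67.29 kt.
67 kt ≥ 30 kt ⇒ rapid intensification.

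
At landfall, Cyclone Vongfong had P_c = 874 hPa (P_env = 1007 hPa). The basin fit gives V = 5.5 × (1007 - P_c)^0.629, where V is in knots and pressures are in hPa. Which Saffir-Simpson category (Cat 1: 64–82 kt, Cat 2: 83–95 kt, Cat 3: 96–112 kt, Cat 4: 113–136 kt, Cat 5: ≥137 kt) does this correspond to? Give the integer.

ΔP = 1007 − 874 = 133 hPa.
V ≈ 5.5 × 133^0.629 = 5.5 × 21.67 ≈ 119 kt.
119 kt falls in the Category 4 band.

4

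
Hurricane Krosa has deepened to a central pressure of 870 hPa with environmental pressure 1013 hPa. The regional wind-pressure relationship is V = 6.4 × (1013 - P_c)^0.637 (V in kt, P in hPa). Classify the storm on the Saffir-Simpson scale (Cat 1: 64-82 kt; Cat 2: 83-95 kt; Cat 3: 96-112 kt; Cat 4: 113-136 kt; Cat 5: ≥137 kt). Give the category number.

ΔP = 1013 − 870 = 143 hPa.
V ≈ 6.4 × 143^0.637 = 6.4 × 23.60 ≈ 151 kt.
151 kt falls in the Category 5 band.

5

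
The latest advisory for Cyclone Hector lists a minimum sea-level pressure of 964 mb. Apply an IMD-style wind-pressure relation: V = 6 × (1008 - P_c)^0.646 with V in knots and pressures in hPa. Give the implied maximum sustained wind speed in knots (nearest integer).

69 kt

ΔP = 1008 − 964 = 44 mb.
44^0.646 ≈ 11.526.
V ≈ 6 × 11.526 ≈ 69.2 kt.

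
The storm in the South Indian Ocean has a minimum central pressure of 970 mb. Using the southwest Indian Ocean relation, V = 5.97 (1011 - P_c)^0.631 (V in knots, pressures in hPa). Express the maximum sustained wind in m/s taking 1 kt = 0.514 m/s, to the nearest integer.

32 m/s

ΔP = 1011 − 970 = 41 mb.
V ≈ 5.97 × 41^0.631 = 5.97 × 10.415 ≈ 62.179 kt.
62.179 × 0.514 ≈ 31.96 m/s → 32 m/s.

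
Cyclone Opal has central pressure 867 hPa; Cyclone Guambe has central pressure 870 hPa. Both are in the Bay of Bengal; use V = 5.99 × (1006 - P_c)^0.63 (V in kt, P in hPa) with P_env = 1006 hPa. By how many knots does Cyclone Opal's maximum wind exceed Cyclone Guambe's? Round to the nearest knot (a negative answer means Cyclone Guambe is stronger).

Cyclone Opal: ΔP = 139; V ≈ 5.99 × 139^0.63 ≈ 134.13 kt.
Cyclone Guambe: ΔP = 136; V ≈ 5.99 × 136^0.63 ≈ 132.30 kt.
Difference ≈ 134.13 − 132.30 = 1.83 → 2 kt.

2 kt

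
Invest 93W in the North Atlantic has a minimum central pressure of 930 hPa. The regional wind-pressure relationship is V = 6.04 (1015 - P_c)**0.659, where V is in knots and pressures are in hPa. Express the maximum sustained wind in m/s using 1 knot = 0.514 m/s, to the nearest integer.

ΔP = 1015 − 930 = 85 hPa.
V ≈ 6.04 × 85^0.659 = 6.04 × 18.685 ≈ 112.856 kt.
112.856 × 0.514 ≈ 58.01 m/s → 58 m/s.

58 m/s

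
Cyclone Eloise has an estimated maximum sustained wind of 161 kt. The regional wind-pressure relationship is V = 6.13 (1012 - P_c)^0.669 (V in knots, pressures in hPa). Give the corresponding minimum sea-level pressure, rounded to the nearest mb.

880 mb

ΔP = (V / 6.13)^(1/0.669) = (161/6.13)^1.495.
161/6.13 = 26.264; 26.264^1.495 ≈ 132.32 mb.
P_c = 1012 − 132.32 = 879.68 ≈ 880 mb.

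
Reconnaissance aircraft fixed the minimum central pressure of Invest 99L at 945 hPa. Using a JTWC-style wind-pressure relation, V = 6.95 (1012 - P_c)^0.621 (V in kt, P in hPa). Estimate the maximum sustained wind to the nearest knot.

95 kt

ΔP = 1012 − 945 = 67 hPa.
67^0.621 ≈ 13.614.
V ≈ 6.95 × 13.614 ≈ 94.6 kt.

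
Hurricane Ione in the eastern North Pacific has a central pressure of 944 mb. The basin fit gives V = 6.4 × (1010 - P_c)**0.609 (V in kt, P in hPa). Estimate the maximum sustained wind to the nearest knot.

ΔP = 1010 − 944 = 66 mb.
66^0.609 ≈ 12.826.
V ≈ 6.4 × 12.826 ≈ 82.1 kt.

82 kt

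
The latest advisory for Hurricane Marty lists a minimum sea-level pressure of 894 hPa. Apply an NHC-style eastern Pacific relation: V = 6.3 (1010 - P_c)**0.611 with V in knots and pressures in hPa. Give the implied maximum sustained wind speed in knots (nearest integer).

ΔP = 1010 − 894 = 116 hPa.
116^0.611 ≈ 18.255.
V ≈ 6.3 × 18.255 ≈ 115.0 kt.

115 kt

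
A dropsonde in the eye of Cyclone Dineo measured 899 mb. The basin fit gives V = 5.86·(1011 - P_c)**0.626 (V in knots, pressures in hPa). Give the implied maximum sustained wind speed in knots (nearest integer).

112 kt

ΔP = 1011 − 899 = 112 mb.
112^0.626 ≈ 19.178.
V ≈ 5.86 × 19.178 ≈ 112.4 kt.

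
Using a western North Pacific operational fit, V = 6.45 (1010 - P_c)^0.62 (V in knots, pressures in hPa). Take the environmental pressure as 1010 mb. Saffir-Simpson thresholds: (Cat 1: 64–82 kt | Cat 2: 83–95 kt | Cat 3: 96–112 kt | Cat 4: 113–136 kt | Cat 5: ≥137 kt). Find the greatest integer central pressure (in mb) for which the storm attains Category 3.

932 mb

Category 3 begins at V = 96 kt.
Required ΔP = (96/6.45)^(1/0.62) = 14.884^1.613 ≈ 77.89 mb.
P_c ≤ 1010 − 77.89 = 932.11, so the highest integer P_c is 932 mb.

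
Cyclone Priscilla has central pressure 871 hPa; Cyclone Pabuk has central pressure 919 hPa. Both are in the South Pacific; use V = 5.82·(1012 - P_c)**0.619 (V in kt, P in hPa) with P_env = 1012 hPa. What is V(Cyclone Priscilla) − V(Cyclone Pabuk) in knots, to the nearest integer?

28 kt

Cyclone Priscilla: ΔP = 141; V ≈ 5.82 × 141^0.619 ≈ 124.53 kt.
Cyclone Pabuk: ΔP = 93; V ≈ 5.82 × 93^0.619 ≈ 96.25 kt.
Difference ≈ 124.53 − 96.25 = 28.28 → 28 kt.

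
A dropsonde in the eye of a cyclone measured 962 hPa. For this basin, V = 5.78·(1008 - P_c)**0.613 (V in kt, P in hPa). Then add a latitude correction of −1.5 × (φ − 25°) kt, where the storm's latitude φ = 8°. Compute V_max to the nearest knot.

ΔP = 1008 − 962 = 46 hPa.
46^0.613 ≈ 10.454.
V ≈ 5.78 × 10.454 ≈ 60.4 kt.
Latitude correction: −1.5 × (8 − 25) = 25.5 kt.
Corrected V ≈ 85.9 kt → 86 kt.

86 kt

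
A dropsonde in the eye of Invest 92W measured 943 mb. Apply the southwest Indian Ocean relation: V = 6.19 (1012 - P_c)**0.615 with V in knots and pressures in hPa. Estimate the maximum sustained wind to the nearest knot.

ΔP = 1012 − 943 = 69 mb.
69^0.615 ≈ 13.517.
V ≈ 6.19 × 13.517 ≈ 83.7 kt.

84 kt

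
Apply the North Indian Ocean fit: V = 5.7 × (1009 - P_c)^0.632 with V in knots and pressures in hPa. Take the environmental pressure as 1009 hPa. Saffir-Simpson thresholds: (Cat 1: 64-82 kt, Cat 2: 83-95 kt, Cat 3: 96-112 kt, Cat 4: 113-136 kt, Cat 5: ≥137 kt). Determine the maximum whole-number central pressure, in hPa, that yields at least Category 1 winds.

Category 1 begins at V = 64 kt.
Required ΔP = (64/5.7)^(1/0.632) = 11.228^1.582 ≈ 45.91 hPa.
P_c ≤ 1009 − 45.91 = 963.09, so the highest integer P_c is 963 hPa.

963 hPa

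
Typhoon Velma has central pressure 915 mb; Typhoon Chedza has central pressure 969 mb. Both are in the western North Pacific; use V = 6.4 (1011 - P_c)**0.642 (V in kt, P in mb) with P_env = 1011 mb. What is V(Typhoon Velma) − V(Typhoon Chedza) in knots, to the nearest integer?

49 kt

Typhoon Velma: ΔP = 96; V ≈ 6.4 × 96^0.642 ≈ 119.89 kt.
Typhoon Chedza: ΔP = 42; V ≈ 6.4 × 42^0.642 ≈ 70.52 kt.
Difference ≈ 119.89 − 70.52 = 49.37 → 49 kt.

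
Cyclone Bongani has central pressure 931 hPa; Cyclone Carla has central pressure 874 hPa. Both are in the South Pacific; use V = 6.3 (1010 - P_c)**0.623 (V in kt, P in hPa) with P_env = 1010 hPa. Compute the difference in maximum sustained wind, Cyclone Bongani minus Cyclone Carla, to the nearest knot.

Cyclone Bongani: ΔP = 79; V ≈ 6.3 × 79^0.623 ≈ 95.84 kt.
Cyclone Carla: ΔP = 136; V ≈ 6.3 × 136^0.623 ≈ 134.44 kt.
Difference ≈ 95.84 − 134.44 = -38.60 → -39 kt.

-39 kt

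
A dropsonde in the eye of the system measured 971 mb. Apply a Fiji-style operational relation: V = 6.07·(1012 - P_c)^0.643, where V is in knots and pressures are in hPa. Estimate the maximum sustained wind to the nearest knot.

ΔP = 1012 − 971 = 41 mb.
41^0.643 ≈ 10.890.
V ≈ 6.07 × 10.890 ≈ 66.1 kt.

66 kt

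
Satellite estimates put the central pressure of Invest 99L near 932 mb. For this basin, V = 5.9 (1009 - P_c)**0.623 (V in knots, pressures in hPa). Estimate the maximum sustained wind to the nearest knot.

ΔP = 1009 − 932 = 77 mb.
77^0.623 ≈ 14.972.
V ≈ 5.9 × 14.972 ≈ 88.3 kt.

88 kt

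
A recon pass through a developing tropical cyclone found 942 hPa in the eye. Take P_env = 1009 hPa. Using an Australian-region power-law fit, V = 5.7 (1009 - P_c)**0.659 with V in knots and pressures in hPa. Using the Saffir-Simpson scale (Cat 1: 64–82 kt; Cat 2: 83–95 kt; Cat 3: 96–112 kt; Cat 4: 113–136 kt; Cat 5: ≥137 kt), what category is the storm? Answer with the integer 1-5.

2

ΔP = 1009 − 942 = 67 hPa.
V ≈ 5.7 × 67^0.659 = 5.7 × 15.97 ≈ 91 kt.
91 kt falls in the Category 2 band.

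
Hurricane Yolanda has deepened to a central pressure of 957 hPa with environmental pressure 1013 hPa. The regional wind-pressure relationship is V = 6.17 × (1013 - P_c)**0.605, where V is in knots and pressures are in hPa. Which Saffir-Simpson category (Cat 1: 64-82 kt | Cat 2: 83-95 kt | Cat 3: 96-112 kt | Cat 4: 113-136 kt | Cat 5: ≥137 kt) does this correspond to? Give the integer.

ΔP = 1013 − 957 = 56 hPa.
V ≈ 6.17 × 56^0.605 = 6.17 × 11.42 ≈ 70 kt.
70 kt falls in the Category 1 band.

1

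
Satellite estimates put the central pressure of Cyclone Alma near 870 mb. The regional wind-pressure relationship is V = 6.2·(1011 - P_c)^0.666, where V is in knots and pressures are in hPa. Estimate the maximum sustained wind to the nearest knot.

ΔP = 1011 − 870 = 141 mb.
141^0.666 ≈ 27.001.
V ≈ 6.2 × 27.001 ≈ 167.4 kt.

167 kt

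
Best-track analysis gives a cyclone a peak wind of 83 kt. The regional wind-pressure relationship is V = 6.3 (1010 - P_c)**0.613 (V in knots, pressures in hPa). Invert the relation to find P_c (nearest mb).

943 mb

ΔP = (V / 6.3)^(1/0.613) = (83/6.3)^1.631.
83/6.3 = 13.175; 13.175^1.631 ≈ 67.09 mb.
P_c = 1010 − 67.09 = 942.91 ≈ 943 mb.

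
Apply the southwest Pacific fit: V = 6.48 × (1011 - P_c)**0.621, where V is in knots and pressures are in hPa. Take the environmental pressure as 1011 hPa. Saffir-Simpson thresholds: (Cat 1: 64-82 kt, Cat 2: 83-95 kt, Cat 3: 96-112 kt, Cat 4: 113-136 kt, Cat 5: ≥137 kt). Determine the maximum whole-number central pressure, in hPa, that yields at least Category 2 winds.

950 hPa

Category 2 begins at V = 83 kt.
Required ΔP = (83/6.48)^(1/0.621) = 12.809^1.610 ≈ 60.73 hPa.
P_c ≤ 1011 − 60.73 = 950.27, so the highest integer P_c is 950 hPa.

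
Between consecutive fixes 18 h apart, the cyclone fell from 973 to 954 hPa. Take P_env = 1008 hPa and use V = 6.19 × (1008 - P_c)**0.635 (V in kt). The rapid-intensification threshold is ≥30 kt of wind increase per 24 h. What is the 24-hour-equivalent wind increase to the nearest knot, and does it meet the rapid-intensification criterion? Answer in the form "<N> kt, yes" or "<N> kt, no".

25 kt, no

V₁: ΔP = 35, V ≈ 6.19 × 35^0.635 ≈ 59.18 kt.
V₂: ΔP = 54, V ≈ 6.19 × 54^0.635 ≈ 77.94 kt.
ΔV over 18 h = 18.76 kt → 24 h equivalent = 18.76 × 24/18 ≈ 25.01 kt.
25 kt < 30 kt ⇒ not rapid intensification.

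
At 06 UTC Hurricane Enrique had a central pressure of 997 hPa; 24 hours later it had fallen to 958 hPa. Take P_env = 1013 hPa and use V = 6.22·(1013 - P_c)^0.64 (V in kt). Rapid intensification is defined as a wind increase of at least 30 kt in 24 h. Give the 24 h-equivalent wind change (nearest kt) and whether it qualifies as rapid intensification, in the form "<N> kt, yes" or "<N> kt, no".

44 kt, yes

V₁: ΔP = 16, V ≈ 6.22 × 16^0.64 ≈ 36.68 kt.
V₂: ΔP = 55, V ≈ 6.22 × 55^0.64 ≈ 80.84 kt.
ΔV over 24 h = 44.16 kt → 24 h equivalent = 44.16 × 24/24 ≈ 44.16 kt.
44 kt ≥ 30 kt ⇒ rapid intensification.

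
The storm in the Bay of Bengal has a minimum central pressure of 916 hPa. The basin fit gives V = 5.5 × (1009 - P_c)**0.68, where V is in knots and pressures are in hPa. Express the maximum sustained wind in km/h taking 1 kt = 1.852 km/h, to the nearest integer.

ΔP = 1009 − 916 = 93 hPa.
V ≈ 5.5 × 93^0.68 = 5.5 × 21.806 ≈ 119.931 kt.
119.931 × 1.852 ≈ 222.11 km/h → 222 km/h.

222 km/h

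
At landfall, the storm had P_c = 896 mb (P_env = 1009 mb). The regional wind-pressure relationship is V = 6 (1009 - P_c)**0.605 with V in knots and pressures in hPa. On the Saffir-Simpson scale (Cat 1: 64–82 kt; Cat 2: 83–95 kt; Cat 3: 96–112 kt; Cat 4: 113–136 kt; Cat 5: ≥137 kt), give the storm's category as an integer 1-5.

3

ΔP = 1009 − 896 = 113 mb.
V ≈ 6 × 113^0.605 = 6 × 17.46 ≈ 105 kt.
105 kt falls in the Category 3 band.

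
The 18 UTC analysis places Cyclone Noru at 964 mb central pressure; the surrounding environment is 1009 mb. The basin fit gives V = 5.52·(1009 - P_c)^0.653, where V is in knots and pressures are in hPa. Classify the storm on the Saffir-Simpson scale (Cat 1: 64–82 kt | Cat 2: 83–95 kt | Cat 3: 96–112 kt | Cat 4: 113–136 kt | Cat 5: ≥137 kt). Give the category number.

1

ΔP = 1009 − 964 = 45 mb.
V ≈ 5.52 × 45^0.653 = 5.52 × 12.01 ≈ 66 kt.
66 kt falls in the Category 1 band.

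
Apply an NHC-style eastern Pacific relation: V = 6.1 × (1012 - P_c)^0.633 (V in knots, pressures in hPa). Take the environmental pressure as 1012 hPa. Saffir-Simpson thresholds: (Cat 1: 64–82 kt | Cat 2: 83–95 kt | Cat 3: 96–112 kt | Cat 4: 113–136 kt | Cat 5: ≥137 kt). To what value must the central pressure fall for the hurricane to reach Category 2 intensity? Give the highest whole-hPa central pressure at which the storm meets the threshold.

950 hPa

Category 2 begins at V = 83 kt.
Required ΔP = (83/6.1)^(1/0.633) = 13.607^1.580 ≈ 61.81 hPa.
P_c ≤ 1012 − 61.81 = 950.19, so the highest integer P_c is 950 hPa.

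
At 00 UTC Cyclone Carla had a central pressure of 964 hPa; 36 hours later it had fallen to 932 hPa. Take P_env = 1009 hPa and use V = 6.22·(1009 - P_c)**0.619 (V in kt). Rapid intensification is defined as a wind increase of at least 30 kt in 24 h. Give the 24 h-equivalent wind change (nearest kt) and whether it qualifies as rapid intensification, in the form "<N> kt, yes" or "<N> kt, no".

17 kt, no

V₁: ΔP = 45, V ≈ 6.22 × 45^0.619 ≈ 65.63 kt.
V₂: ΔP = 77, V ≈ 6.22 × 77^0.619 ≈ 91.52 kt.
ΔV over 36 h = 25.89 kt → 24 h equivalent = 25.89 × 24/36 ≈ 17.26 kt.
17 kt < 30 kt ⇒ not rapid intensification.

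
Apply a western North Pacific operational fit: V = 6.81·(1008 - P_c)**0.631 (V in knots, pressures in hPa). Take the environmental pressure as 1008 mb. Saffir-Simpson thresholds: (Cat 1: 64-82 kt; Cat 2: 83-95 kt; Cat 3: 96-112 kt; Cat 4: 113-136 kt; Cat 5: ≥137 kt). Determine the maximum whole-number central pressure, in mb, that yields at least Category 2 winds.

Category 2 begins at V = 83 kt.
Required ΔP = (83/6.81)^(1/0.631) = 12.188^1.585 ≈ 52.60 mb.
P_c ≤ 1008 − 52.60 = 955.40, so the highest integer P_c is 955 mb.

955 mb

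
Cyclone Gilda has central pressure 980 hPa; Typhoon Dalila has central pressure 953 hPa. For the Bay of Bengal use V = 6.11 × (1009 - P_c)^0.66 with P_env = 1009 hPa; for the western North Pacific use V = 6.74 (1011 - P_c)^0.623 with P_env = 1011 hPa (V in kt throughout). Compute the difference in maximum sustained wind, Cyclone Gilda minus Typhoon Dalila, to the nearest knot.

Cyclone Gilda: ΔP = 29; V ≈ 6.11 × 29^0.66 ≈ 56.39 kt.
Typhoon Dalila: ΔP = 58; V ≈ 6.74 × 58^0.623 ≈ 84.58 kt.
Difference ≈ 56.39 − 84.58 = -28.19 → -28 kt.

-28 kt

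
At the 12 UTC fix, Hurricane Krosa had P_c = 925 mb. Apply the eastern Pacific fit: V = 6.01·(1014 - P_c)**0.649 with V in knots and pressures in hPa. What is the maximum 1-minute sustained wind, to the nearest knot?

111 kt

ΔP = 1014 − 925 = 89 mb.
89^0.649 ≈ 18.414.
V ≈ 6.01 × 18.414 ≈ 110.7 kt.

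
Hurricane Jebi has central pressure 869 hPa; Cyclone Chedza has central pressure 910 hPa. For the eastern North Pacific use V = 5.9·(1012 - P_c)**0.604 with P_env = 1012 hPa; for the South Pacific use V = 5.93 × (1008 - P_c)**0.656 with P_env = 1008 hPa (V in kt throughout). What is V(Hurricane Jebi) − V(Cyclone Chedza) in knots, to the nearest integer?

-2 kt

Hurricane Jebi: ΔP = 143; V ≈ 5.9 × 143^0.604 ≈ 118.22 kt.
Cyclone Chedza: ΔP = 98; V ≈ 5.93 × 98^0.656 ≈ 120.03 kt.
Difference ≈ 118.22 − 120.03 = -1.81 → -2 kt.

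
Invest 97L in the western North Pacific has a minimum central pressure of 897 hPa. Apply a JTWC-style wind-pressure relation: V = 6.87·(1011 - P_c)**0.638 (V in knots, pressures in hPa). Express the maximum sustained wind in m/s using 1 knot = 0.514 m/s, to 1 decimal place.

72.5 m/s

ΔP = 1011 − 897 = 114 hPa.
V ≈ 6.87 × 114^0.638 = 6.87 × 20.526 ≈ 141.014 kt.
141.014 × 0.514 ≈ 72.48 m/s → 72.5 m/s.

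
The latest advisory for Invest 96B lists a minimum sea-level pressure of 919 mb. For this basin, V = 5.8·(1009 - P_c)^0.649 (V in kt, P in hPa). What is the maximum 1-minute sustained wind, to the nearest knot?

108 kt

ΔP = 1009 − 919 = 90 mb.
90^0.649 ≈ 18.548.
V ≈ 5.8 × 18.548 ≈ 107.6 kt.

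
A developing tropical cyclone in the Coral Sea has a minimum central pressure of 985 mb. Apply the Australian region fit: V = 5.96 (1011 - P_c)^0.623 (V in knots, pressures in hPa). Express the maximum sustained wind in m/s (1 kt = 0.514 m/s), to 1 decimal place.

23.3 m/s

ΔP = 1011 − 985 = 26 mb.
V ≈ 5.96 × 26^0.623 = 5.96 × 7.613 ≈ 45.371 kt.
45.371 × 0.514 ≈ 23.32 m/s → 23.3 m/s.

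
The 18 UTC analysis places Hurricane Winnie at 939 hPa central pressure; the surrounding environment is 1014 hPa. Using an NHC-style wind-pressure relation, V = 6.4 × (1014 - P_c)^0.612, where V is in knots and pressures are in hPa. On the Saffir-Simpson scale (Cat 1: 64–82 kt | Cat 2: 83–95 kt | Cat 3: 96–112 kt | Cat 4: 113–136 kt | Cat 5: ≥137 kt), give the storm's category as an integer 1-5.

2

ΔP = 1014 − 939 = 75 hPa.
V ≈ 6.4 × 75^0.612 = 6.4 × 14.05 ≈ 90 kt.
90 kt falls in the Category 2 band.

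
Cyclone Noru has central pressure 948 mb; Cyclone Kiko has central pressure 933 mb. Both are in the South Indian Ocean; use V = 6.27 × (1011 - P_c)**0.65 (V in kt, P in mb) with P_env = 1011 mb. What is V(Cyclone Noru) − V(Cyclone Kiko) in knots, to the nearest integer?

Cyclone Noru: ΔP = 63; V ≈ 6.27 × 63^0.65 ≈ 92.65 kt.
Cyclone Kiko: ΔP = 78; V ≈ 6.27 × 78^0.65 ≈ 106.45 kt.
Difference ≈ 92.65 − 106.45 = -13.80 → -14 kt.

-14 kt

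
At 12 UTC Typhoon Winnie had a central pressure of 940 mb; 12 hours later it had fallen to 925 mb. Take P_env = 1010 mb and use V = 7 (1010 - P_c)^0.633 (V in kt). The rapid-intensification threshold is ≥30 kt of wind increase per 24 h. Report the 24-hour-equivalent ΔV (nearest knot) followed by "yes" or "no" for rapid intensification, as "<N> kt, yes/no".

V₁: ΔP = 70, V ≈ 7 × 70^0.633 ≈ 103.05 kt.
V₂: ΔP = 85, V ≈ 7 × 85^0.633 ≈ 116.53 kt.
ΔV over 12 h = 13.48 kt → 24 h equivalent = 13.48 × 24/12 ≈ 26.96 kt.
27 kt < 30 kt ⇒ not rapid intensification.

27 kt, no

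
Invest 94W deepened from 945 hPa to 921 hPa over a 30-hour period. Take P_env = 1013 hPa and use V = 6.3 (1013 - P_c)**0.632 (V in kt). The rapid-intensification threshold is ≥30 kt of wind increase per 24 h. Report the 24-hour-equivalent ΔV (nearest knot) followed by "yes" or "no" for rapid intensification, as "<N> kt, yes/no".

15 kt, no

V₁: ΔP = 68, V ≈ 6.3 × 68^0.632 ≈ 90.67 kt.
V₂: ΔP = 92, V ≈ 6.3 × 92^0.632 ≈ 109.76 kt.
ΔV over 30 h = 19.09 kt → 24 h equivalent = 19.09 × 24/30 ≈ 15.27 kt.
15 kt < 30 kt ⇒ not rapid intensification.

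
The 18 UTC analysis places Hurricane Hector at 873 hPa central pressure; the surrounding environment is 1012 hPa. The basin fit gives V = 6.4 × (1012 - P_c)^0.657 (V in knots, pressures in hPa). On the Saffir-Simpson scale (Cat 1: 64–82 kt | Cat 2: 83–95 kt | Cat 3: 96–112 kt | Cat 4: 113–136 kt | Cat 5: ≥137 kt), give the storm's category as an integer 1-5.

ΔP = 1012 − 873 = 139 hPa.
V ≈ 6.4 × 139^0.657 = 6.4 × 25.58 ≈ 164 kt.
164 kt falls in the Category 5 band.

5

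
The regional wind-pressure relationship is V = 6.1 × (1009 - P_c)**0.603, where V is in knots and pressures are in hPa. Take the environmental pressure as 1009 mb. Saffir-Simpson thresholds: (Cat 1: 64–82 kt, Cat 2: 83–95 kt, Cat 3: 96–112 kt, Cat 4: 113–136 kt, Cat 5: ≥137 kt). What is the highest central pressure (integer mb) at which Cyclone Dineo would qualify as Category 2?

Category 2 begins at V = 83 kt.
Required ΔP = (83/6.1)^(1/0.603) = 13.607^1.658 ≈ 75.89 mb.
P_c ≤ 1009 − 75.89 = 933.11, so the highest integer P_c is 933 mb.

933 mb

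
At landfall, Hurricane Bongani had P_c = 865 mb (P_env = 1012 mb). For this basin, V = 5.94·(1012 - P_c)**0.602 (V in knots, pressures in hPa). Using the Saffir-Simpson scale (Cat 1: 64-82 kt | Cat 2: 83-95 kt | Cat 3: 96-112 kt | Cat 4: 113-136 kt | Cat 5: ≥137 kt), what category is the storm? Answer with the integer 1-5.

4

ΔP = 1012 − 865 = 147 mb.
V ≈ 5.94 × 147^0.602 = 5.94 × 20.17 ≈ 120 kt.
120 kt falls in the Category 4 band.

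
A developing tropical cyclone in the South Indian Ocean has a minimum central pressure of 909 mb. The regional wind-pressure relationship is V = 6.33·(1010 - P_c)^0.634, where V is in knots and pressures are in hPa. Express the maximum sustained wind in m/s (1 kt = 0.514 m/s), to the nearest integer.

61 m/s

ΔP = 1010 − 909 = 101 mb.
V ≈ 6.33 × 101^0.634 = 6.33 × 18.653 ≈ 118.071 kt.
118.071 × 0.514 ≈ 60.69 m/s → 61 m/s.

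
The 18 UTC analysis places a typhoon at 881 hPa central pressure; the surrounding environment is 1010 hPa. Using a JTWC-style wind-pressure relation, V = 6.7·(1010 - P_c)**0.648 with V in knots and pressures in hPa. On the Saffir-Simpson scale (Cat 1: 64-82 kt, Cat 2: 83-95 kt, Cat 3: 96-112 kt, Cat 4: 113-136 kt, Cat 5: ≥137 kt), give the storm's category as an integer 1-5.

5

ΔP = 1010 − 881 = 129 hPa.
V ≈ 6.7 × 129^0.648 = 6.7 × 23.32 ≈ 156 kt.
156 kt falls in the Category 5 band.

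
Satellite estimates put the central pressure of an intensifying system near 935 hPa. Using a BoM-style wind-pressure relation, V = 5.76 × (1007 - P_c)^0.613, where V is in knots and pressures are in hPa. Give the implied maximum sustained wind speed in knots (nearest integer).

79 kt

ΔP = 1007 − 935 = 72 hPa.
72^0.613 ≈ 13.758.
V ≈ 5.76 × 13.758 ≈ 79.2 kt.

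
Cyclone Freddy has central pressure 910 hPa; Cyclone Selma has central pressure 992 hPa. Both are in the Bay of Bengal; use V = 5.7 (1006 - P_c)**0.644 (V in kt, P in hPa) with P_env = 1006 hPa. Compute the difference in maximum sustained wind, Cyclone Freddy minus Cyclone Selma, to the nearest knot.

Cyclone Freddy: ΔP = 96; V ≈ 5.7 × 96^0.644 ≈ 107.76 kt.
Cyclone Selma: ΔP = 14; V ≈ 5.7 × 14^0.644 ≈ 31.19 kt.
Difference ≈ 107.76 − 31.19 = 76.57 → 77 kt.

77 kt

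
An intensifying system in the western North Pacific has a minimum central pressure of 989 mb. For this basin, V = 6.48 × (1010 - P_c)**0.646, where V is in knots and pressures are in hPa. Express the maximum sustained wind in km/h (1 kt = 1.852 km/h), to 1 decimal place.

ΔP = 1010 − 989 = 21 mb.
V ≈ 6.48 × 21^0.646 = 6.48 × 7.147 ≈ 46.316 kt.
46.316 × 1.852 ≈ 85.78 km/h → 85.8 km/h.

85.8 km/h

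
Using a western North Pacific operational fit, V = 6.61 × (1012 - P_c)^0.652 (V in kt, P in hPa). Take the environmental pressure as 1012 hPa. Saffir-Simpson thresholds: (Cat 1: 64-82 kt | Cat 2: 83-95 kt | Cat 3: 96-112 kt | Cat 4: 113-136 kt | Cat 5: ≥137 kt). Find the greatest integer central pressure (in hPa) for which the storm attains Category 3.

Category 3 begins at V = 96 kt.
Required ΔP = (96/6.61)^(1/0.652) = 14.523^1.534 ≈ 60.58 hPa.
P_c ≤ 1012 − 60.58 = 951.42, so the highest integer P_c is 951 hPa.

951 hPa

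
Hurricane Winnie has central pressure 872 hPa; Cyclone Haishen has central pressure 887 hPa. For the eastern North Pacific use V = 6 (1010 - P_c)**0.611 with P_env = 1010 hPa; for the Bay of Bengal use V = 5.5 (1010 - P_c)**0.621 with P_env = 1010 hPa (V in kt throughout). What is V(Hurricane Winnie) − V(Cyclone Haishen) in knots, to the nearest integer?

13 kt

Hurricane Winnie: ΔP = 138; V ≈ 6 × 138^0.611 ≈ 121.79 kt.
Cyclone Haishen: ΔP = 123; V ≈ 5.5 × 123^0.621 ≈ 109.19 kt.
Difference ≈ 121.79 − 109.19 = 12.60 → 13 kt.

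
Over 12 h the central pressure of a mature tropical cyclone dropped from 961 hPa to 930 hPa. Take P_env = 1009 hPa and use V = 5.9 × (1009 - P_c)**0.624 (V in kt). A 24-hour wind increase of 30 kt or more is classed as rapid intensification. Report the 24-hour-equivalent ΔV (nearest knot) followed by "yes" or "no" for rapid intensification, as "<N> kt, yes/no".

V₁: ΔP = 48, V ≈ 5.9 × 48^0.624 ≈ 66.06 kt.
V₂: ΔP = 79, V ≈ 5.9 × 79^0.624 ≈ 90.15 kt.
ΔV over 12 h = 24.09 kt → 24 h equivalent = 24.09 × 24/12 ≈ 48.18 kt.
48 kt ≥ 30 kt ⇒ rapid intensification.

48 kt, yes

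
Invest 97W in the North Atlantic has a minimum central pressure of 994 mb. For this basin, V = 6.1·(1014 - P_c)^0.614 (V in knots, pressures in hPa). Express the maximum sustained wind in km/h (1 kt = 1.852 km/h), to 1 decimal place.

ΔP = 1014 − 994 = 20 mb.
V ≈ 6.1 × 20^0.614 = 6.1 × 6.293 ≈ 38.385 kt.
38.385 × 1.852 ≈ 71.09 km/h → 71.1 km/h.

71.1 km/h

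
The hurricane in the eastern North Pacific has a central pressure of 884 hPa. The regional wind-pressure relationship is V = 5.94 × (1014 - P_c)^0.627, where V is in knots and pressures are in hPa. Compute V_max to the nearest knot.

126 kt

ΔP = 1014 − 884 = 130 hPa.
130^0.627 ≈ 21.156.
V ≈ 5.94 × 21.156 ≈ 125.7 kt.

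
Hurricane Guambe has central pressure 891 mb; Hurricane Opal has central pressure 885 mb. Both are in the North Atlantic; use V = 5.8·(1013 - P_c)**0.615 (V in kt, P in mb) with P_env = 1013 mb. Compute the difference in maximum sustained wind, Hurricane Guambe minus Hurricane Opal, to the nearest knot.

-3 kt

Hurricane Guambe: ΔP = 122; V ≈ 5.8 × 122^0.615 ≈ 111.31 kt.
Hurricane Opal: ΔP = 128; V ≈ 5.8 × 128^0.615 ≈ 114.65 kt.
Difference ≈ 111.31 − 114.65 = -3.34 → -3 kt.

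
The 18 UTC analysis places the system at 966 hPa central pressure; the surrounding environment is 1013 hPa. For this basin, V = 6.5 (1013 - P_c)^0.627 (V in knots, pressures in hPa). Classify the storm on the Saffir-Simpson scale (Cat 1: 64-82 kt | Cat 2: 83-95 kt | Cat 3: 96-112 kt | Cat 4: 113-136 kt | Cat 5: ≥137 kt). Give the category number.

ΔP = 1013 − 966 = 47 hPa.
V ≈ 6.5 × 47^0.627 = 6.5 × 11.18 ≈ 73 kt.
73 kt falls in the Category 1 band.

1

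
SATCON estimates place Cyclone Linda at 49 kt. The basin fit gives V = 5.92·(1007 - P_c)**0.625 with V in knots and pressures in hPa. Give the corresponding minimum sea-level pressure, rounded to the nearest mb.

978 mb

ΔP = (V / 5.92)^(1/0.625) = (49/5.92)^1.600.
49/5.92 = 8.277; 8.277^1.600 ≈ 29.42 mb.
P_c = 1007 − 29.42 = 977.58 ≈ 978 mb.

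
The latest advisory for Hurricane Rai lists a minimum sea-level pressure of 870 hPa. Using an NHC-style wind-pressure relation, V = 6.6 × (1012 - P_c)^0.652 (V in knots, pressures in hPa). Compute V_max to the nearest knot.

ΔP = 1012 − 870 = 142 hPa.
142^0.652 ≈ 25.310.
V ≈ 6.6 × 25.310 ≈ 167.0 kt.

167 kt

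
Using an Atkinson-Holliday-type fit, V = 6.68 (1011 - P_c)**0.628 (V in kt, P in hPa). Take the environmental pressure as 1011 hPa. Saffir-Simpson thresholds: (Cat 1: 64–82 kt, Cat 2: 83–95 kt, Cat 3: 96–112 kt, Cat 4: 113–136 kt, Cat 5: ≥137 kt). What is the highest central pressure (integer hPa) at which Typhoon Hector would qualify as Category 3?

Category 3 begins at V = 96 kt.
Required ΔP = (96/6.68)^(1/0.628) = 14.371^1.592 ≈ 69.69 hPa.
P_c ≤ 1011 − 69.69 = 941.31, so the highest integer P_c is 941 hPa.

941 hPa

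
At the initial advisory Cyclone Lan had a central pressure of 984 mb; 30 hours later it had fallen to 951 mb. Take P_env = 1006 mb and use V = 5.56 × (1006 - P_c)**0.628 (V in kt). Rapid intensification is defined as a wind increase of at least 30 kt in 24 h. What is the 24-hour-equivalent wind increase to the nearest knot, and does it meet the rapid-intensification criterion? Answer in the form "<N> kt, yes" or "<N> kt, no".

V₁: ΔP = 22, V ≈ 5.56 × 22^0.628 ≈ 38.74 kt.
V₂: ΔP = 55, V ≈ 5.56 × 55^0.628 ≈ 68.87 kt.
ΔV over 30 h = 30.13 kt → 24 h equivalent = 30.13 × 24/30 ≈ 24.10 kt.
24 kt < 30 kt ⇒ not rapid intensification.

24 kt, no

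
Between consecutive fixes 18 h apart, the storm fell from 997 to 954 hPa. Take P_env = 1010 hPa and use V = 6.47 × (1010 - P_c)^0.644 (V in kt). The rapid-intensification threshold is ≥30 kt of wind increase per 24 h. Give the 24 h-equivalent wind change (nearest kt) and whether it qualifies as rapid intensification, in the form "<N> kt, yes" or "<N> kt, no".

V₁: ΔP = 13, V ≈ 6.47 × 13^0.644 ≈ 33.75 kt.
V₂: ΔP = 56, V ≈ 6.47 × 56^0.644 ≈ 86.44 kt.
ΔV over 18 h = 52.69 kt → 24 h equivalent = 52.69 × 24/18 ≈ 70.25 kt.
70 kt ≥ 30 kt ⇒ rapid intensification.

70 kt, yes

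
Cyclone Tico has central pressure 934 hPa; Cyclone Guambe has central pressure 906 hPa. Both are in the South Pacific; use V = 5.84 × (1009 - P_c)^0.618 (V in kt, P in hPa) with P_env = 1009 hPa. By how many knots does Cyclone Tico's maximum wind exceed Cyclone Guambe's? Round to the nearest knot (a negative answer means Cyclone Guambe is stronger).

Cyclone Tico: ΔP = 75; V ≈ 5.84 × 75^0.618 ≈ 84.18 kt.
Cyclone Guambe: ΔP = 103; V ≈ 5.84 × 103^0.618 ≈ 102.41 kt.
Difference ≈ 84.18 − 102.41 = -18.23 → -18 kt.

-18 kt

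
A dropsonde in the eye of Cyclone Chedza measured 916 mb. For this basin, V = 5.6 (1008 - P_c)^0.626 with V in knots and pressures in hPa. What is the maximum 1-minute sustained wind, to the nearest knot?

ΔP = 1008 − 916 = 92 mb.
92^0.626 ≈ 16.956.
V ≈ 5.6 × 16.956 ≈ 95.0 kt.

95 kt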